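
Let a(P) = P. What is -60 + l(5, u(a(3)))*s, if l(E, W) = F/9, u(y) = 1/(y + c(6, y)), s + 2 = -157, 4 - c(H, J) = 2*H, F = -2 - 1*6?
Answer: 244/3 ≈ 81.333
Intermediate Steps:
F = -8 (F = -2 - 6 = -8)
c(H, J) = 4 - 2*H
s = -159 (s = -2 - 157 = -159)
u(y) = 1/(-8 + y) (u(y) = 1/(y + (4 - 2*6)) = 1/(y + (4 - 12)) = 1/(y - 8) = 1/(-8 + y))
l(E, W) = -8/9
-60 + l(5, u(a(3)))*s = -60 - 8/9*(-159) = -60 + 424/3 = 244/3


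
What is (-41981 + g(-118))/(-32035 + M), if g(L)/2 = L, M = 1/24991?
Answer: 1055045047/800586684 ≈ 1.3178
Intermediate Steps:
M = 1/24991 ≈ 4.0014e-5
g(L) = 2*L
(-41981 + g(-118))/(-32035 + M) = (-41981 + 2*(-118))/(-32035 + 1/24991) = (-41981 - 236)/(-800586684/24991) = -42217*(-24991/800586684) = 1055045047/800586684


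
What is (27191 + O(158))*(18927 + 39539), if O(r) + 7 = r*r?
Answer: 3048884968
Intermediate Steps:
O(r) = -7 + r² (O(r) = -7 + r*r = -7 + r²)
(27191 + O(158))*(18927 + 39539) = (27191 + (-7 + 158²))*(18927 + 39539) = (27191 + (-7 + 24964))*58466 = (27191 + 24957)*58466 = 52148*58466 = 3048884968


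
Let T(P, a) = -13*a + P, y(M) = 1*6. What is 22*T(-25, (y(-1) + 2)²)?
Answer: -18854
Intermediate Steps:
y(M) = 6
T(P, a) = P - 13*a
22*T(-25, (y(-1) + 2)²) = 22*(-25 - 13*(6 + 2)²) = 22*(-25 - 13*8²) = 22*(-25 - 13*64) = 22*(-25 - 832) = 22*(-857) = -18854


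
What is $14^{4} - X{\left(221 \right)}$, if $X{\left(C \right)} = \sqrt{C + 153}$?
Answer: $38416 - \sqrt{374} \approx 38397.0$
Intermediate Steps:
$X{\left(C \right)} = \sqrt{153 + C}$
$14^{4} - X{\left(221 \right)} = 14^{4} - \sqrt{153 + 221} = 38416 - \sqrt{374}$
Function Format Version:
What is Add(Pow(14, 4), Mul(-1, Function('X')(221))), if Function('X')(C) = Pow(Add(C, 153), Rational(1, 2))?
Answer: Add(38416, Mul(-1, Pow(374, Rational(1, 2)))) ≈ 38397.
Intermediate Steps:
Function('X')(C) = Pow(Add(153, C), Rational(1, 2))
Add(Pow(14, 4), Mul(-1, Function('X')(221))) = Add(Pow(14, 4), Mul(-1, Pow(Add(153, 221), Rational(1, 2)))) = Add(38416, Mul(-1, Pow(374, Rational(1, 2))))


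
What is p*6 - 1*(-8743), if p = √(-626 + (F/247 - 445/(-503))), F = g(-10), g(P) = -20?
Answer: 8743 + 6*I*√9650421041651/124241 ≈ 8743.0 + 150.02*I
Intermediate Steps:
F = -20
p = I*√9650421041651/124241 (p = √(-626 + (-20/247 - 445/(-503))) = √(-626 + (-20*1/247 - 445*(-1/503))) = √(-626 + (-20/247 + 445/503)) = √(-626 + 99855/124241) = √(-77675011/124241) = I*√9650421041651/124241 ≈ 25.004*I)
p*6 - 1*(-8743) = (I*√9650421041651/124241)*6 - 1*(-8743) = 6*I*√9650421041651/124241 + 8743 = 8743 + 6*I*√9650421041651/124241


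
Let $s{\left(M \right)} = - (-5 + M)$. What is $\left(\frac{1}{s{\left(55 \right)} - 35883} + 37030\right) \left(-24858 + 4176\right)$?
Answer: $- \frac{27519448290498}{35933} \approx -7.6585 \cdot 10^{8}$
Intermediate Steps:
$s{\left(M \right)} = 5 - M$
$\left(\frac{1}{s{\left(55 \right)} - 35883} + 37030\right) \left(-24858 + 4176\right) = \left(\frac{1}{\left(5 - 55\right) - 35883} + 37030\right) \left(-24858 + 4176\right) = \left(\frac{1}{\left(5 - 55\right) - 35883} + 37030\right) \left(-20682\right) = \left(\frac{1}{-50 - 35883} + 37030\right) \left(-20682\right) = \left(\frac{1}{-35933} + 37030\right) \left(-20682\right) = \left(- \frac{1}{35933} + 37030\right) \left(-20682\right) = \frac{1330598989}{35933} \left(-20682\right) = - \frac{27519448290498}{35933}$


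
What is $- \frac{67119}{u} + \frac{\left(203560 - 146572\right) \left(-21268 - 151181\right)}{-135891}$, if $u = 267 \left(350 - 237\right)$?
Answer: $\frac{3660457950983}{50616881} \approx 72317.0$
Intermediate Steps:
$u = 30171$ ($u = 267 \cdot 113 = 30171$)
$- \frac{67119}{u} + \frac{\left(203560 - 146572\right) \left(-21268 - 151181\right)}{-135891} = - \frac{67119}{30171} + \frac{\left(203560 - 146572\right) \left(-21268 - 151181\right)}{-135891} = \left(-67119\right) \frac{1}{30171} + 56988 \left(-172449\right) \left(- \frac{1}{135891}\right) = - \frac{22373}{10057} - - \frac{363982356}{5033} = - \frac{22373}{10057} + \frac{363982356}{5033} = \frac{3660457950983}{50616881}$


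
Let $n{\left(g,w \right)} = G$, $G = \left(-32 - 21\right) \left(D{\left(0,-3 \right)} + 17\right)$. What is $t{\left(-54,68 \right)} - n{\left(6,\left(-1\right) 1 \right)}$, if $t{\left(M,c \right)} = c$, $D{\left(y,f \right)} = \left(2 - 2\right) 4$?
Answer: $969$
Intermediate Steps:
$D{\left(y,f \right)} = 0$ ($D{\left(y,f \right)} = 0 \cdot 4 = 0$)
$G = -901$ ($G = \left(-32 - 21\right) \left(0 + 17\right) = \left(-53\right) 17 = -901$)
$n{\left(g,w \right)} = -901$
$t{\left(-54,68 \right)} - n{\left(6,\left(-1\right) 1 \right)} = 68 - -901 = 68 + 901 = 969$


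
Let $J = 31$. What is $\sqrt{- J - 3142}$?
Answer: $i \sqrt{3173} \approx 56.329 i$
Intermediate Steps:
$\sqrt{- J - 3142} = \sqrt{\left(-1\right) 31 - 3142} = \sqrt{-31 - 3142} = \sqrt{-3173} = i \sqrt{3173}$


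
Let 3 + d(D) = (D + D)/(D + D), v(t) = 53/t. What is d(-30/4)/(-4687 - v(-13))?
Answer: 13/30439 ≈ 0.00042708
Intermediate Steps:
d(D) = -2 (d(D) = -3 + (D + D)/(D + D) = -3 + (2*D)/((2*D)) = -3 + (2*D)*(1/(2*D)) = -3 + 1 = -2)
d(-30/4)/(-4687 - v(-13)) = -2/(-4687 - 53/(-13)) = -2/(-4687 - 53*(-1)/13) = -2/(-4687 - 1*(-53/13)) = -2/(-4687 + 53/13) = -2/(-60878/13) = -2*(-13/60878) = 13/30439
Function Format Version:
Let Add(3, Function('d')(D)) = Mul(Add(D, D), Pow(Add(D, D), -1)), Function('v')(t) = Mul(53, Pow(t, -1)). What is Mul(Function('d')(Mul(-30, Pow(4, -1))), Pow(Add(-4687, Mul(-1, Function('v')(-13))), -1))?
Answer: Rational(13, 30439) ≈ 0.00042708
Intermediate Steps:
Function('d')(D) = -2 (Function('d')(D) = Add(-3, Mul(Add(D, D), Pow(Add(D, D), -1))) = Add(-3, Mul(Mul(2, D), Pow(Mul(2, D), -1))) = Add(-3, Mul(Mul(2, D), Mul(Rational(1, 2), Pow(D, -1)))) = Add(-3, 1) = -2)
Mul(Function('d')(Mul(-30, Pow(4, -1))), Pow(Add(-4687, Mul(-1, Function('v')(-13))), -1)) = Mul(-2, Pow(Add(-4687, Mul(-1, Mul(53, Pow(-13, -1)))), -1)) = Mul(-2, Pow(Add(-4687, Mul(-1, Mul(53, Rational(-1, 13)))), -1)) = Mul(-2, Pow(Add(-4687, Mul(-1, Rational(-53, 13))), -1)) = Mul(-2, Pow(Add(-4687, Rational(53, 13)), -1)) = Mul(-2, Pow(Rational(-60878, 13), -1)) = Mul(-2, Rational(-13, 60878)) = Rational(13, 30439)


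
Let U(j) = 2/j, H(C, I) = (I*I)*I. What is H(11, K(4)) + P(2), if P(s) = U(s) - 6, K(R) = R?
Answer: 59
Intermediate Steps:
H(C, I) = I³ (H(C, I) = I²*I = I³)
P(s) = -6 + 2/s (P(s) = 2/s - 6 = -6 + 2/s)
H(11, K(4)) + P(2) = 4³ + (-6 + 2/2) = 64 + (-6 + 2*(½)) = 64 + (-6 + 1) = 64 - 5 = 59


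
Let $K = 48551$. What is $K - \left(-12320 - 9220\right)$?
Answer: $70091$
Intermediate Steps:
$K - \left(-12320 - 9220\right) = 48551 - \left(-12320 - 9220\right) = 48551 - -21540 = 48551 + 21540 = 70091$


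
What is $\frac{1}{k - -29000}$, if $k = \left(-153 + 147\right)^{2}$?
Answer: $\frac{1}{29036} \approx 3.444 \cdot 10^{-5}$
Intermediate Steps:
$k = 36$ ($k = \left(-6\right)^{2} = 36$)
$\frac{1}{k - -29000} = \frac{1}{36 - -29000} = \frac{1}{36 + \left(-13745 + 42745\right)} = \frac{1}{36 + 29000} = \frac{1}{29036}$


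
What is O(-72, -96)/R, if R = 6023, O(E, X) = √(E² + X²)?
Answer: 120/6023 ≈ 0.019924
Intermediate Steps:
O(-72, -96)/R = √((-72)² + (-96)²)/6023 = √(5184 + 9216)*(1/6023) = √14400*(1/6023) = 120*(1/6023) = 120/6023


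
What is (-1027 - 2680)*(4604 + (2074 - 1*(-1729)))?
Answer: -31164749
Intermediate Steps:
(-1027 - 2680)*(4604 + (2074 - 1*(-1729))) = -3707*(4604 + (2074 + 1729)) = -3707*(4604 + 3803) = -3707*8407 = -31164749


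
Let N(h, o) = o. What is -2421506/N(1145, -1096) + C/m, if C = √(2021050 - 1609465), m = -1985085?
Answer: 1210753/548 - √411585/1985085 ≈ 2209.4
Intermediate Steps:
C = √411585 ≈ 641.55
-2421506/N(1145, -1096) + C/m = -2421506/(-1096) + √411585/(-1985085) = -2421506*(-1/1096) + √411585*(-1/1985085) = 1210753/548 - √411585/1985085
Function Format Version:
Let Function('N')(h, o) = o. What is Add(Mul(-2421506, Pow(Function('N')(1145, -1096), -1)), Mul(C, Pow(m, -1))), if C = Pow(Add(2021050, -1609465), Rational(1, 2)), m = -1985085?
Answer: Add(Rational(1210753, 548), Mul(Rational(-1, 1985085), Pow(411585, Rational(1, 2)))) ≈ 2209.4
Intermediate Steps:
C = Pow(411585, Rational(1, 2)) ≈ 641.55
Add(Mul(-2421506, Pow(Function('N')(1145, -1096), -1)), Mul(C, Pow(m, -1))) = Add(Mul(-2421506, Pow(-1096, -1)), Mul(Pow(411585, Rational(1, 2)), Pow(-1985085, -1))) = Add(Mul(-2421506, Rational(-1, 1096)), Mul(Pow(411585, Rational(1, 2)), Rational(-1, 1985085))) = Add(Rational(1210753, 548), Mul(Rational(-1, 1985085), Pow(411585, Rational(1, 2))))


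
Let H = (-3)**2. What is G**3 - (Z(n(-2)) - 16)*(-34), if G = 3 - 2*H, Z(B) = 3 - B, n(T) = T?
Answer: -3749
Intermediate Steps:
H = 9
G = -15 (G = 3 - 2*9 = 3 - 18 = -15)
G**3 - (Z(n(-2)) - 16)*(-34) = (-15)**3 - ((3 - 1*(-2)) - 16)*(-34) = -3375 - ((3 + 2) - 16)*(-34) = -3375 - (5 - 16)*(-34) = -3375 - (-11)*(-34) = -3375 - 1*374 = -3375 - 374 = -3749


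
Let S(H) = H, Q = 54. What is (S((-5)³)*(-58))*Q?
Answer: 391500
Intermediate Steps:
(S((-5)³)*(-58))*Q = ((-5)³*(-58))*54 = -125*(-58)*54 = 7250*54 = 391500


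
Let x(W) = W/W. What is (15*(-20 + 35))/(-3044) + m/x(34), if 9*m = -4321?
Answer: -13155149/27396 ≈ -480.19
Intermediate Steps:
m = -4321/9 (m = (1/9)*(-4321) = -4321/9 ≈ -480.11)
x(W) = 1
(15*(-20 + 35))/(-3044) + m/x(34) = (15*(-20 + 35))/(-3044) - 4321/9/1 = (15*15)*(-1/3044) - 4321/9*1 = 225*(-1/3044) - 4321/9 = -225/3044 - 4321/9 = -13155149/27396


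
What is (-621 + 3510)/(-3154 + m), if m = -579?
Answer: -2889/3733 ≈ -0.77391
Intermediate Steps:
(-621 + 3510)/(-3154 + m) = (-621 + 3510)/(-3154 - 579) = 2889/(-3733) = 2889*(-1/3733) = -2889/3733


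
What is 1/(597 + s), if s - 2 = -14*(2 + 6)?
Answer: 1/487 ≈ 0.0020534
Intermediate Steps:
s = -110 (s = 2 - 14*(2 + 6) = 2 - 14*8 = 2 - 112 = -110)
1/(597 + s) = 1/(597 - 110) = 1/487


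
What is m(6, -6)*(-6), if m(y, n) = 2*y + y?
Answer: -108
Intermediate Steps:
m(y, n) = 3*y
m(6, -6)*(-6) = (3*6)*(-6) = 18*(-6) = -108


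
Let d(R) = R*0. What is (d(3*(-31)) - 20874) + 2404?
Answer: -18470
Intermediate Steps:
d(R) = 0
(d(3*(-31)) - 20874) + 2404 = (0 - 20874) + 2404 = -20874 + 2404 = -18470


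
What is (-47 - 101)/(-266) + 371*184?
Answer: 9079186/133 ≈ 68265.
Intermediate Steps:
(-47 - 101)/(-266) + 371*184 = -148*(-1/266) + 68264 = 74/133 + 68264 = 9079186/133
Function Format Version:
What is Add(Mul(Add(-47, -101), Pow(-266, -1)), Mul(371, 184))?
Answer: Rational(9079186, 133) ≈ 68265.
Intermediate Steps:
Add(Mul(Add(-47, -101), Pow(-266, -1)), Mul(371, 184)) = Add(Mul(-148, Rational(-1, 266)), 68264) = Add(Rational(74, 133), 68264) = Rational(9079186, 133)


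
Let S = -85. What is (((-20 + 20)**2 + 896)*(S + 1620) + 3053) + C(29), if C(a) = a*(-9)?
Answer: 1378152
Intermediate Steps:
C(a) = -9*a
(((-20 + 20)**2 + 896)*(S + 1620) + 3053) + C(29) = (((-20 + 20)**2 + 896)*(-85 + 1620) + 3053) - 9*29 = ((0**2 + 896)*1535 + 3053) - 261 = ((0 + 896)*1535 + 3053) - 261 = (896*1535 + 3053) - 261 = (1375360 + 3053) - 261 = 1378413 - 261 = 1378152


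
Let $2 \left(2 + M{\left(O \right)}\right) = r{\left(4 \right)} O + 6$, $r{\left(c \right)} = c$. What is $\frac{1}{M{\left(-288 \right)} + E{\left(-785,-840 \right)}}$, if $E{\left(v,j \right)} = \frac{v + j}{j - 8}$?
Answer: $- \frac{848}{485975} \approx -0.0017449$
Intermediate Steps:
$E{\left(v,j \right)} = \frac{j + v}{-8 + j}$
$M{\left(O \right)} = 1 + 2 O$ ($M{\left(O \right)} = -2 + \frac{4 O + 6}{2} = -2 + \frac{6 + 4 O}{2} = -2 + \left(3 + 2 O\right) = 1 + 2 O$)
$\frac{1}{M{\left(-288 \right)} + E{\left(-785,-840 \right)}} = \frac{1}{\left(1 + 2 \left(-288\right)\right) + \frac{-840 - 785}{-8 - 840}} = \frac{1}{\left(1 - 576\right) + \frac{1}{-848} \left(-1625\right)} = \frac{1}{-575 - - \frac{1625}{848}} = \frac{1}{-575 + \frac{1625}{848}} = \frac{1}{- \frac{485975}{848}} = - \frac{848}{485975}$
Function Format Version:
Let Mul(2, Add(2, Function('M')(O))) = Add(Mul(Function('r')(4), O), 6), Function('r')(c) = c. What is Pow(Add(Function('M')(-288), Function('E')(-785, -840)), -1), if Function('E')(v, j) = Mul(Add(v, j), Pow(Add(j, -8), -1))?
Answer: Rational(-848, 485975) ≈ -0.0017449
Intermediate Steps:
Function('E')(v, j) = Mul(Pow(Add(-8, j), -1), Add(j, v)) (Function('E')(v, j) = Mul(Add(j, v), Pow(Add(-8, j), -1)) = Mul(Pow(Add(-8, j), -1), Add(j, v)))
Function('M')(O) = Add(1, Mul(2, O)) (Function('M')(O) = Add(-2, Mul(Rational(1, 2), Add(Mul(4, O), 6))) = Add(-2, Mul(Rational(1, 2), Add(6, Mul(4, O)))) = Add(-2, Add(3, Mul(2, O))) = Add(1, Mul(2, O)))
Pow(Add(Function('M')(-288), Function('E')(-785, -840)), -1) = Pow(Add(Add(1, Mul(2, -288)), Mul(Pow(Add(-8, -840), -1), Add(-840, -785))), -1) = Pow(Add(Add(1, -576), Mul(Pow(-848, -1), -1625)), -1) = Pow(Add(-575, Mul(Rational(-1, 848), -1625)), -1) = Pow(Add(-575, Rational(1625, 848)), -1) = Pow(Rational(-485975, 848), -1) = Rational(-848, 485975)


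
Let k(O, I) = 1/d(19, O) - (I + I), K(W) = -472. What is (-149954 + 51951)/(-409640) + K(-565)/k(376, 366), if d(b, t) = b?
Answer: 5036579241/5696863480 ≈ 0.88410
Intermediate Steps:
k(O, I) = 1/19 - 2*I (k(O, I) = 1/19 - (I + I) = 1/19 - 2*I)
(-149954 + 51951)/(-409640) + K(-565)/k(376, 366) = (-149954 + 51951)/(-409640) - 472/(1/19 - 2*366) = -98003*(-1/409640) - 472/(1/19 - 732) = 98003/409640 - 472/(-13907/19) = 98003/409640 - 472*(-19/13907) = 98003/409640 + 8968/13907 = 5036579241/5696863480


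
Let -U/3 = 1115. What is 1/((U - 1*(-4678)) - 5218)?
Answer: -1/3885 ≈ -0.00025740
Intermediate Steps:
U = -3345 (U = -3*1115 = -3345)
1/((U - 1*(-4678)) - 5218) = 1/((-3345 - 1*(-4678)) - 5218) = 1/((-3345 + 4678) - 5218) = 1/(1333 - 5218) = 1/(-3885) = -1/3885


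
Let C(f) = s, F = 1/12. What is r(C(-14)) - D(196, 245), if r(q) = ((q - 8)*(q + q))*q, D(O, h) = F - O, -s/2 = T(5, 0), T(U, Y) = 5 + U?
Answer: -266449/12 ≈ -22204.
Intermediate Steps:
s = -20 (s = -2*(5 + 5) = -2*10 = -20)
F = 1/12 ≈ 0.083333
C(f) = -20
D(O, h) = 1/12 - O
r(q) = 2*q**2*(-8 + q) (r(q) = ((-8 + q)*(2*q))*q = (2*q*(-8 + q))*q = 2*q**2*(-8 + q))
r(C(-14)) - D(196, 245) = 2*(-20)**2*(-8 - 20) - (1/12 - 1*196) = 2*400*(-28) - (1/12 - 196) = -22400 - 1*(-2351/12) = -22400 + 2351/12 = -266449/12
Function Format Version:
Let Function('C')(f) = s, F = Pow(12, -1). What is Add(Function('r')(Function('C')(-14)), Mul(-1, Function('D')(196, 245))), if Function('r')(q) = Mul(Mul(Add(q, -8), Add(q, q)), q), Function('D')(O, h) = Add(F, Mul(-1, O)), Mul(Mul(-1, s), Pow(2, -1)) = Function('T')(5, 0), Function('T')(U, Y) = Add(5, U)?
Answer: Rational(-266449, 12) ≈ -22204.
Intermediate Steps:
s = -20 (s = Mul(-2, Add(5, 5)) = Mul(-2, 10) = -20)
F = Rational(1, 12) ≈ 0.083333
Function('C')(f) = -20
Function('D')(O, h) = Add(Rational(1, 12), Mul(-1, O))
Function('r')(q) = Mul(2, Pow(q, 2), Add(-8, q)) (Function('r')(q) = Mul(Mul(Add(-8, q), Mul(2, q)), q) = Mul(Mul(2, q, Add(-8, q)), q) = Mul(2, Pow(q, 2), Add(-8, q)))
Add(Function('r')(Function('C')(-14)), Mul(-1, Function('D')(196, 245))) = Add(Mul(2, Pow(-20, 2), Add(-8, -20)), Mul(-1, Add(Rational(1, 12), Mul(-1, 196)))) = Add(Mul(2, 400, -28), Mul(-1, Add(Rational(1, 12), -196))) = Add(-22400, Mul(-1, Rational(-2351, 12))) = Add(-22400, Rational(2351, 12)) = Rational(-266449, 12)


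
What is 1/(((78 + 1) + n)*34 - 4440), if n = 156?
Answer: 1/3550 ≈ 0.00028169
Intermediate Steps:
1/(((78 + 1) + n)*34 - 4440) = 1/(((78 + 1) + 156)*34 - 4440) = 1/((79 + 156)*34 - 4440) = 1/(235*34 - 4440) = 1/(7990 - 4440) = 1/3550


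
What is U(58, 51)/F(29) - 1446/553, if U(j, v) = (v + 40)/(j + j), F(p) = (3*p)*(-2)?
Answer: -29236387/11161752 ≈ -2.6193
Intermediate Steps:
F(p) = -6*p
U(j, v) = (40 + v)/(2*j) (U(j, v) = (40 + v)/((2*j)) = (40 + v)*(1/(2*j)) = (40 + v)/(2*j))
U(58, 51)/F(29) - 1446/553 = ((½)*(40 + 51)/58)/((-6*29)) - 1446/553 = ((½)*(1/58)*91)/(-174) - 1446*1/553 = (91/116)*(-1/174) - 1446/553 = -91/20184 - 1446/553 = -29236387/11161752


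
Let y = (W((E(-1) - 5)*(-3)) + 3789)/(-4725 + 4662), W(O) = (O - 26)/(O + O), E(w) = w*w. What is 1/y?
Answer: -756/45461 ≈ -0.016630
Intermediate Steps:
E(w) = w**2
W(O) = (-26 + O)/(2*O) (W(O) = (-26 + O)/((2*O)) = (-26 + O)*(1/(2*O)) = (-26 + O)/(2*O))
y = -45461/756 (y = ((-26 + ((-1)**2 - 5)*(-3))/(2*((((-1)**2 - 5)*(-3)))) + 3789)/(-4725 + 4662) = ((-26 + (1 - 5)*(-3))/(2*(((1 - 5)*(-3)))) + 3789)/(-63) = ((-26 - 4*(-3))/(2*((-4*(-3)))) + 3789)*(-1/63) = ((1/2)*(-26 + 12)/12 + 3789)*(-1/63) = ((1/2)*(1/12)*(-14) + 3789)*(-1/63) = (-7/12 + 3789)*(-1/63) = (45461/12)*(-1/63) = -45461/756 ≈ -60.134)
1/y = 1/(-45461/756) = -756/45461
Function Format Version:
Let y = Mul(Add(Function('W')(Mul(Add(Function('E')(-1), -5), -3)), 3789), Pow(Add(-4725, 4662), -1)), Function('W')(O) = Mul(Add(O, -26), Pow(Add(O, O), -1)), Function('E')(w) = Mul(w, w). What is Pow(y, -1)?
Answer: Rational(-756, 45461) ≈ -0.016630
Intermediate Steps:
Function('E')(w) = Pow(w, 2)
Function('W')(O) = Mul(Rational(1, 2), Pow(O, -1), Add(-26, O)) (Function('W')(O) = Mul(Add(-26, O), Pow(Mul(2, O), -1)) = Mul(Add(-26, O), Mul(Rational(1, 2), Pow(O, -1))) = Mul(Rational(1, 2), Pow(O, -1), Add(-26, O)))
y = Rational(-45461, 756) (y = Mul(Add(Mul(Rational(1, 2), Pow(Mul(Add(Pow(-1, 2), -5), -3), -1), Add(-26, Mul(Add(Pow(-1, 2), -5), -3))), 3789), Pow(Add(-4725, 4662), -1)) = Mul(Add(Mul(Rational(1, 2), Pow(Mul(Add(1, -5), -3), -1), Add(-26, Mul(Add(1, -5), -3))), 3789), Pow(-63, -1)) = Mul(Add(Mul(Rational(1, 2), Pow(Mul(-4, -3), -1), Add(-26, Mul(-4, -3))), 3789), Rational(-1, 63)) = Mul(Add(Mul(Rational(1, 2), Pow(12, -1), Add(-26, 12)), 3789), Rational(-1, 63)) = Mul(Add(Mul(Rational(1, 2), Rational(1, 12), -14), 3789), Rational(-1, 63)) = Mul(Add(Rational(-7, 12), 3789), Rational(-1, 63)) = Mul(Rational(45461, 12), Rational(-1, 63)) = Rational(-45461, 756) ≈ -60.134)
Pow(y, -1) = Pow(Rational(-45461, 756), -1) = Rational(-756, 45461)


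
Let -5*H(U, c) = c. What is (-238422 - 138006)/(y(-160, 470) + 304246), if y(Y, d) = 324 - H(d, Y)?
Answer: -14478/11713 ≈ -1.2361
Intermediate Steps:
H(U, c) = -c/5
y(Y, d) = 324 + Y/5 (y(Y, d) = 324 - (-1)*Y/5 = 324 + Y/5)
(-238422 - 138006)/(y(-160, 470) + 304246) = (-238422 - 138006)/((324 + (⅕)*(-160)) + 304246) = -376428/((324 - 32) + 304246) = -376428/(292 + 304246) = -376428/304538 = -376428*1/304538 = -14478/11713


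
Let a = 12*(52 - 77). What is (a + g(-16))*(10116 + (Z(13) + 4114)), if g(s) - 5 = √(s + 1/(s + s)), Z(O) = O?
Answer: -4201685 + 42729*I*√114/8 ≈ -4.2017e+6 + 57028.0*I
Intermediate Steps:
a = -300 (a = 12*(-25) = -300)
g(s) = 5 + √(s + 1/(2*s)) (g(s) = 5 + √(s + 1/(s + s)) = 5 + √(s + 1/(2*s)))
(a + g(-16))*(10116 + (Z(13) + 4114)) = (-300 + (5 + √(2/(-16) + 4*(-16))/2))*(10116 + (13 + 4114)) = (-300 + (5 + √(2*(-1/16) - 64)/2))*(10116 + 4127) = (-300 + (5 + √(-⅛ - 64)/2))*14243 = (-300 + (5 + √(-513/8)/2))*14243 = (-300 + (5 + (3*I*√114/4)/2))*14243 = (-300 + (5 + 3*I*√114/8))*14243 = (-295 + 3*I*√114/8)*14243 = -4201685 + 42729*I*√114/8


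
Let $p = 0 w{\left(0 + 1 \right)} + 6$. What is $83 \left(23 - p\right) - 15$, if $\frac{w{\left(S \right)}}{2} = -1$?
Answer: $1396$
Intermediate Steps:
$w{\left(S \right)} = -2$ ($w{\left(S \right)} = 2 \left(-1\right) = -2$)
$p = 6$ ($p = 0 \left(-2\right) + 6 = 0 + 6 = 6$)
$83 \left(23 - p\right) - 15 = 83 \left(23 - 6\right) - 15 = 83 \cdot 17 - 15 = 1411 - 15 = 1396$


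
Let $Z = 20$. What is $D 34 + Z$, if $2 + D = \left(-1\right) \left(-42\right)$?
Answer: $1380$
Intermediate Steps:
$D = 40$ ($D = -2 - -42 = -2 + 42 = 40$)
$D 34 + Z = 40 \cdot 34 + 20 = 1360 + 20 = 1380$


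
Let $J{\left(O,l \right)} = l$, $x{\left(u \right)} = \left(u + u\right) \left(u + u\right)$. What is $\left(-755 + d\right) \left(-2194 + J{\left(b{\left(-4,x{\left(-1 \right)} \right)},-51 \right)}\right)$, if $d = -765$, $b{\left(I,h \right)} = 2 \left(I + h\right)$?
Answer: $3412400$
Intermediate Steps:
$x{\left(u \right)} = 4 u^{2}$ ($x{\left(u \right)} = 2 u 2 u = 4 u^{2}$)
$b{\left(I,h \right)} = 2 I + 2 h$
$\left(-755 + d\right) \left(-2194 + J{\left(b{\left(-4,x{\left(-1 \right)} \right)},-51 \right)}\right) = \left(-755 - 765\right) \left(-2194 - 51\right) = \left(-1520\right) \left(-2245\right) = 3412400$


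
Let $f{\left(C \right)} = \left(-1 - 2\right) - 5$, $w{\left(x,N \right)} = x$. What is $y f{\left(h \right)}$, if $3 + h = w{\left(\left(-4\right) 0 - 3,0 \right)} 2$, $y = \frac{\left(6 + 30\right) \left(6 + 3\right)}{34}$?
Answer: $- \frac{1296}{17} \approx -76.235$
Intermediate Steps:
$y = \frac{162}{17}$ ($y = 36 \cdot 9 \cdot \frac{1}{34} = 324 \cdot \frac{1}{34} = \frac{162}{17} \approx 9.5294$)
$h = -9$ ($h = -3 + \left(\left(-4\right) 0 - 3\right) 2 = -3 + \left(0 - 3\right) 2 = -3 - 6 = -9$)
$f{\left(C \right)} = -8$ ($f{\left(C \right)} = -3 - 5 = -8$)
$y f{\left(h \right)} = \frac{162}{17} \left(-8\right) = - \frac{1296}{17}$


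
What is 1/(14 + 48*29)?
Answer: 1/1406 ≈ 0.00071124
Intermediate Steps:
1/(14 + 48*29) = 1/(14 + 1392) = 1/1406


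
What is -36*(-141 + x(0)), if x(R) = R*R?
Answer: 5076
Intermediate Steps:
x(R) = R²
-36*(-141 + x(0)) = -36*(-141 + 0²) = -36*(-141 + 0) = -36*(-141) = 5076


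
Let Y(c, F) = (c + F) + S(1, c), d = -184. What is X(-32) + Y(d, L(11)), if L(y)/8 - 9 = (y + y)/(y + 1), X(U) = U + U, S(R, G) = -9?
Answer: -511/3 ≈ -170.33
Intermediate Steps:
X(U) = 2*U
L(y) = 72 + 16*y/(1 + y) (L(y) = 72 + 8*((y + y)/(y + 1)) = 72 + 8*((2*y)/(1 + y)) = 72 + 8*(2*y/(1 + y)) = 72 + 16*y/(1 + y))
Y(c, F) = -9 + F + c (Y(c, F) = (c + F) - 9 = (F + c) - 9 = -9 + F + c)
X(-32) + Y(d, L(11)) = 2*(-32) + (-9 + 8*(9 + 11*11)/(1 + 11) - 184) = -64 + (-9 + 8*(9 + 121)/12 - 184) = -64 + (-9 + 8*(1/12)*130 - 184) = -64 + (-9 + 260/3 - 184) = -64 - 319/3 = -511/3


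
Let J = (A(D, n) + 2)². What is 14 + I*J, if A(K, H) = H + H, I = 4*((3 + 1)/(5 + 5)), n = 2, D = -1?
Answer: 358/5 ≈ 71.600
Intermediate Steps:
I = 8/5 (I = 4*(4/10) = 4*(4*(⅒)) = 4*(⅖) = 8/5 ≈ 1.6000)
A(K, H) = 2*H
J = 36 (J = (2*2 + 2)² = (4 + 2)² = 6² = 36)
14 + I*J = 14 + (8/5)*36 = 14 + 288/5 = 358/5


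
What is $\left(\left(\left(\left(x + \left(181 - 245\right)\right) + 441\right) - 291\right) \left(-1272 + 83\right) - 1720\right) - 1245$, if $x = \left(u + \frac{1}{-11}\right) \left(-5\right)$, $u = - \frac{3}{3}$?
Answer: $- \frac{1228749}{11} \approx -1.117 \cdot 10^{5}$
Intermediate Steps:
$u = -1$ ($u = \left(-3\right) \frac{1}{3} = -1$)
$x = \frac{60}{11}$ ($x = \left(-1 + \frac{1}{-11}\right) \left(-5\right) = \left(-1 - \frac{1}{11}\right) \left(-5\right) = \left(- \frac{12}{11}\right) \left(-5\right) = \frac{60}{11} \approx 5.4545$)
$\left(\left(\left(\left(x + \left(181 - 245\right)\right) + 441\right) - 291\right) \left(-1272 + 83\right) - 1720\right) - 1245 = \left(\left(\left(\left(\frac{60}{11} + \left(181 - 245\right)\right) + 441\right) - 291\right) \left(-1272 + 83\right) - 1720\right) - 1245 = \left(\left(\left(\left(\frac{60}{11} - 64\right) + 441\right) - 291\right) \left(-1189\right) - 1720\right) - 1245 = \left(\left(\left(- \frac{644}{11} + 441\right) - 291\right) \left(-1189\right) - 1720\right) - 1245 = \left(\left(\frac{4207}{11} - 291\right) \left(-1189\right) - 1720\right) - 1245 = \left(\frac{1006}{11} \left(-1189\right) - 1720\right) - 1245 = \left(- \frac{1196134}{11} - 1720\right) - 1245 = - \frac{1215054}{11} - 1245 = - \frac{1228749}{11}$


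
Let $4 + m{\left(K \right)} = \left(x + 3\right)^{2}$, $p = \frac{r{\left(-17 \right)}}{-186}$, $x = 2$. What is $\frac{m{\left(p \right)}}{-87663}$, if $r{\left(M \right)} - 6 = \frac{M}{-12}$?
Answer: $- \frac{7}{29221} \approx -0.00023955$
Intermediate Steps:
$r{\left(M \right)} = 6 - \frac{M}{12}$ ($r{\left(M \right)} = 6 + \frac{M}{-12} = 6 + M \left(- \frac{1}{12}\right) = 6 - \frac{M}{12}$)
$p = - \frac{89}{2232}$ ($p = \frac{6 - - \frac{17}{12}}{-186} = \left(6 + \frac{17}{12}\right) \left(- \frac{1}{186}\right) = \frac{89}{12} \left(- \frac{1}{186}\right) = - \frac{89}{2232} \approx -0.039875$)
$m{\left(K \right)} = 21$ ($m{\left(K \right)} = -4 + \left(2 + 3\right)^{2} = -4 + 5^{2} = -4 + 25 = 21$)
$\frac{m{\left(p \right)}}{-87663} = \frac{21}{-87663} = 21 \left(- \frac{1}{87663}\right) = - \frac{7}{29221}$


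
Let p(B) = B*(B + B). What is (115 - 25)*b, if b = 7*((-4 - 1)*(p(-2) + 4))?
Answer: -37800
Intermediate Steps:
p(B) = 2*B² (p(B) = B*(2*B) = 2*B²)
b = -420 (b = 7*((-4 - 1)*(2*(-2)² + 4)) = 7*(-5*(2*4 + 4)) = 7*(-5*(8 + 4)) = 7*(-5*12) = 7*(-60) = -420)
(115 - 25)*b = (115 - 25)*(-420) = 90*(-420) = -37800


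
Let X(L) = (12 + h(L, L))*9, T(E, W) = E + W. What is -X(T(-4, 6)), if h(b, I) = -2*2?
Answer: -72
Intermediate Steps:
h(b, I) = -4
X(L) = 72 (X(L) = (12 - 4)*9 = 8*9 = 72)
-X(T(-4, 6)) = -1*72 = -72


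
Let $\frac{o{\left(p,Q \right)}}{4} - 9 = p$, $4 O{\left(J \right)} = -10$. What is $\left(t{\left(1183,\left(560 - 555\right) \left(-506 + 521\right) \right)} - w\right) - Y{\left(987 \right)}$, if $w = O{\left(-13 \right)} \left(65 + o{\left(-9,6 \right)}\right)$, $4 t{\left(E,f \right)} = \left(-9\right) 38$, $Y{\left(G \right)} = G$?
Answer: $-910$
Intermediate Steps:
$O{\left(J \right)} = - \frac{5}{2}$ ($O{\left(J \right)} = \frac{1}{4} \left(-10\right) = - \frac{5}{2}$)
$o{\left(p,Q \right)} = 36 + 4 p$
$t{\left(E,f \right)} = - \frac{171}{2}$ ($t{\left(E,f \right)} = \frac{\left(-9\right) 38}{4} = \frac{1}{4} \left(-342\right) = - \frac{171}{2}$)
$w = - \frac{325}{2}$ ($w = - \frac{5 \left(65 + \left(36 + 4 \left(-9\right)\right)\right)}{2} = - \frac{5 \left(65 + \left(36 - 36\right)\right)}{2} = - \frac{5 \left(65 + 0\right)}{2} = \left(- \frac{5}{2}\right) 65 = - \frac{325}{2} \approx -162.5$)
$\left(t{\left(1183,\left(560 - 555\right) \left(-506 + 521\right) \right)} - w\right) - Y{\left(987 \right)} = \left(- \frac{171}{2} - - \frac{325}{2}\right) - 987 = \left(- \frac{171}{2} + \frac{325}{2}\right) - 987 = 77 - 987 = -910$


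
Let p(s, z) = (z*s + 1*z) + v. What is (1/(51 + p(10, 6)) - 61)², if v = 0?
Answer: 50922496/13689 ≈ 3720.0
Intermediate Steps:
p(s, z) = z + s*z (p(s, z) = (z*s + 1*z) + 0 = (s*z + z) + 0 = (z + s*z) + 0 = z + s*z)
(1/(51 + p(10, 6)) - 61)² = (1/(51 + 6*(1 + 10)) - 61)² = (1/(51 + 6*11) - 61)² = (1/(51 + 66) - 61)² = (1/117 - 61)² = (-7136/117)² = 50922496/13689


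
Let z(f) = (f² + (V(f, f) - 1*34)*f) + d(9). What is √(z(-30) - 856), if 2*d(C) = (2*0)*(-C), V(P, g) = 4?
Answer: 4*√59 ≈ 30.725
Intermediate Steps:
d(C) = 0 (d(C) = ((2*0)*(-C))/2 = (0*(-C))/2 = (½)*0 = 0)
z(f) = f² - 30*f (z(f) = (f² + (4 - 1*34)*f) + 0 = (f² + (4 - 34)*f) + 0 = (f² - 30*f) + 0 = f² - 30*f)
√(z(-30) - 856) = √(-30*(-30 - 30) - 856) = √(-30*(-60) - 856) = √(1800 - 856) = √944 = 4*√59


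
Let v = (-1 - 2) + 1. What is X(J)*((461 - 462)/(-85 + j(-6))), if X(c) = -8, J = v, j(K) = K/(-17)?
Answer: -136/1439 ≈ -0.094510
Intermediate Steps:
j(K) = -K/17 (j(K) = K*(-1/17) = -K/17)
v = -2 (v = -3 + 1 = -2)
J = -2
X(J)*((461 - 462)/(-85 + j(-6))) = -8*(461 - 462)/(-85 - 1/17*(-6)) = -(-8)/(-85 + 6/17) = -(-8)/(-1439/17) = -(-8)*(-17)/1439 = -8*17/1439 = -136/1439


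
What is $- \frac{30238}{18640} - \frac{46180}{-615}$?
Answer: $\frac{84219883}{1146360} \approx 73.467$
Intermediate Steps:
$- \frac{30238}{18640} - \frac{46180}{-615} = \left(-30238\right) \frac{1}{18640} - - \frac{9236}{123} = - \frac{15119}{9320} + \frac{9236}{123} = \frac{84219883}{1146360}$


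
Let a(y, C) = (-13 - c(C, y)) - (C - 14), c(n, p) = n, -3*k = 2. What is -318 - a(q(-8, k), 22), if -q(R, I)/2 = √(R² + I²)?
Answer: -275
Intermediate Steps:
k = -⅔ (k = -⅓*2 = -⅔ ≈ -0.66667)
q(R, I) = -2*√(I² + R²) (q(R, I) = -2*√(R² + I²) = -2*√(I² + R²))
a(y, C) = 1 - 2*C (a(y, C) = (-13 - C) - (C - 14) = (-13 - C) - (-14 + C) = (-13 - C) + (14 - C) = 1 - 2*C)
-318 - a(q(-8, k), 22) = -318 - (1 - 2*22) = -318 - (1 - 44) = -318 - 1*(-43) = -318 + 43 = -275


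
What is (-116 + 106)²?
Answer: 100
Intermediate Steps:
(-116 + 106)² = (-10)² = 100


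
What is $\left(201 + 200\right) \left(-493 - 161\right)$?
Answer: $-262254$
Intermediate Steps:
$\left(201 + 200\right) \left(-493 - 161\right) = 401 \left(-654\right) = -262254$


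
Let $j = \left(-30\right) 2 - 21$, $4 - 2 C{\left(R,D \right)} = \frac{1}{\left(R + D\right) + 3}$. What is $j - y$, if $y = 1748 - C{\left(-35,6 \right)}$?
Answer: $- \frac{95003}{52} \approx -1827.0$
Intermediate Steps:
$C{\left(R,D \right)} = 2 - \frac{1}{2 \left(3 + D + R\right)}$ ($C{\left(R,D \right)} = 2 - \frac{1}{2 \left(\left(R + D\right) + 3\right)} = 2 - \frac{1}{2 \left(\left(D + R\right) + 3\right)} = 2 - \frac{1}{2 \left(3 + D + R\right)}$)
$y = \frac{90791}{52}$ ($y = 1748 - \frac{\frac{11}{2} + 2 \cdot 6 + 2 \left(-35\right)}{3 + 6 - 35} = 1748 - \frac{\frac{11}{2} + 12 - 70}{-26} = 1748 - \left(- \frac{1}{26}\right) \left(- \frac{105}{2}\right) = 1748 - \frac{105}{52} = \frac{90791}{52} \approx 1746.0$)
$j = -81$ ($j = -60 - 21 = -81$)
$j - y = -81 - \frac{90791}{52} = - \frac{95003}{52}$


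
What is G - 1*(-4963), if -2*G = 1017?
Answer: 8909/2 ≈ 4454.5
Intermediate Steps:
G = -1017/2 (G = -½*1017 = -1017/2 ≈ -508.50)
G - 1*(-4963) = -1017/2 - 1*(-4963) = -1017/2 + 4963 = 8909/2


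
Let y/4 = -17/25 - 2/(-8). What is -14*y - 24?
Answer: 2/25 ≈ 0.080000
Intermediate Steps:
y = -43/25 (y = 4*(-17/25 - 2/(-8)) = 4*(-17*1/25 - 2*(-⅛)) = 4*(-17/25 + ¼) = 4*(-43/100) = -43/25 ≈ -1.7200)
-14*y - 24 = -14*(-43/25) - 24 = 602/25 - 24 = 2/25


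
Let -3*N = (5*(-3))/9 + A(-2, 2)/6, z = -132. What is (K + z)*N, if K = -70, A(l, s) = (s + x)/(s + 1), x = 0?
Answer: -2828/27 ≈ -104.74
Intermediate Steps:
A(l, s) = s/(1 + s) (A(l, s) = (s + 0)/(s + 1) = s/(1 + s))
N = 14/27 (N = -((5*(-3))/9 + (2/(1 + 2))/6)/3 = -(-15*⅑ + (2/3)*(⅙))/3 = -(-5/3 + (2*(⅓))*(⅙))/3 = -(-5/3 + (⅔)*(⅙))/3 = -(-5/3 + ⅑)/3 = -⅓*(-14/9) = 14/27 ≈ 0.51852)
(K + z)*N = (-70 - 132)*(14/27) = -202*14/27 = -2828/27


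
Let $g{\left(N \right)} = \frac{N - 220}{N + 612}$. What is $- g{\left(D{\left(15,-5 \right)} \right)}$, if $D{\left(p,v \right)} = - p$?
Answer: $\frac{235}{597} \approx 0.39363$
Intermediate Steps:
$g{\left(N \right)} = \frac{-220 + N}{612 + N}$
$- g{\left(D{\left(15,-5 \right)} \right)} = - \frac{-220 - 15}{612 - 15} = - \frac{-235}{597} = \left(-1\right) \left(- \frac{235}{597}\right) = \frac{235}{597}$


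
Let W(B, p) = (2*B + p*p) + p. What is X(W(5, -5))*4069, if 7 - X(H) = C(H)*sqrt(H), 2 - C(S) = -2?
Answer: 28483 - 16276*sqrt(30) ≈ -60664.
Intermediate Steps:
C(S) = 4 (C(S) = 2 - 1*(-2) = 2 + 2 = 4)
W(B, p) = p + p**2 + 2*B (W(B, p) = (2*B + p**2) + p = (p**2 + 2*B) + p = p + p**2 + 2*B)
X(H) = 7 - 4*sqrt(H)
X(W(5, -5))*4069 = (7 - 4*sqrt(-5 + (-5)**2 + 2*5))*4069 = (7 - 4*sqrt(-5 + 25 + 10))*4069 = (7 - 4*sqrt(30))*4069 = 28483 - 16276*sqrt(30)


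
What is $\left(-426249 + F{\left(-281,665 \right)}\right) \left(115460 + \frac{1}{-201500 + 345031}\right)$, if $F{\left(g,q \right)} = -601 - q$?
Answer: $- \frac{7084816740416415}{143531} \approx -4.9361 \cdot 10^{10}$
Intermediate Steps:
$\left(-426249 + F{\left(-281,665 \right)}\right) \left(115460 + \frac{1}{-201500 + 345031}\right) = \left(-426249 - 1266\right) \left(115460 + \frac{1}{-201500 + 345031}\right) = \left(-426249 - 1266\right) \left(115460 + \frac{1}{143531}\right) = \left(-427515\right) \frac{16572089261}{143531} = - \frac{7084816740416415}{143531}$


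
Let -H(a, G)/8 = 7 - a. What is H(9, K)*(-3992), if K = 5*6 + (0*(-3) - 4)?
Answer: -63872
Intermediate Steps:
K = 26 (K = 30 + (0 - 4) = 30 - 4 = 26)
H(a, G) = -56 + 8*a (H(a, G) = -8*(7 - a) = -56 + 8*a)
H(9, K)*(-3992) = (-56 + 8*9)*(-3992) = (-56 + 72)*(-3992) = 16*(-3992) = -63872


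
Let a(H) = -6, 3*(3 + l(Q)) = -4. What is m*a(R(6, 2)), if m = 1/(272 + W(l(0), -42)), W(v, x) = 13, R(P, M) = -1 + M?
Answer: -2/95 ≈ -0.021053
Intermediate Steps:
l(Q) = -13/3 (l(Q) = -3 + (⅓)*(-4) = -3 - 4/3 = -13/3)
m = 1/285 (m = 1/(272 + 13) = 1/285 ≈ 0.0035088)
m*a(R(6, 2)) = (1/285)*(-6) = -2/95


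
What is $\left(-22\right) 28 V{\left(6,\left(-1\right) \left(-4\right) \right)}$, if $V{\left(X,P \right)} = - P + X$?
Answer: $-1232$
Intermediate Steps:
$V{\left(X,P \right)} = X - P$
$\left(-22\right) 28 V{\left(6,\left(-1\right) \left(-4\right) \right)} = \left(-22\right) 28 \left(6 - \left(-1\right) \left(-4\right)\right) = - 616 \left(6 - 4\right) = \left(-616\right) 2 = -1232$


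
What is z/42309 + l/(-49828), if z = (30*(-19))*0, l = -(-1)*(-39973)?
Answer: 39973/49828 ≈ 0.80222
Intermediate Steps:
l = -39973 (l = -1*39973 = -39973)
z = 0 (z = -570*0 = 0)
z/42309 + l/(-49828) = 0/42309 - 39973/(-49828) = 0*(1/42309) - 39973*(-1/49828) = 0 + 39973/49828 = 39973/49828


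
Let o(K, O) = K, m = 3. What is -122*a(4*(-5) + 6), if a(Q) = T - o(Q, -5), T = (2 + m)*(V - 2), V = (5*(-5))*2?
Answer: 30012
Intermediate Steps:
V = -50 (V = -25*2 = -50)
T = -260 (T = (2 + 3)*(-50 - 2) = 5*(-52) = -260)
a(Q) = -260 - Q
-122*a(4*(-5) + 6) = -122*(-260 - (4*(-5) + 6)) = -122*(-260 - (-20 + 6)) = -122*(-260 - 1*(-14)) = -122*(-260 + 14) = -122*(-246) = 30012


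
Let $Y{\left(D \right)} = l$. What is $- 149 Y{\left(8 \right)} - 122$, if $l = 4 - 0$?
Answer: $-718$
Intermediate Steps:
$l = 4$ ($l = 4 + 0 = 4$)
$Y{\left(D \right)} = 4$
$- 149 Y{\left(8 \right)} - 122 = \left(-149\right) 4 - 122 = -596 - 122 = -718$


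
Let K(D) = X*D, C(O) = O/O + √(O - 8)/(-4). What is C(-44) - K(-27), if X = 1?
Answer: 28 - I*√13/2 ≈ 28.0 - 1.8028*I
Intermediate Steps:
C(O) = 1 - √(-8 + O)/4 (C(O) = 1 + √(-8 + O)*(-¼) = 1 - √(-8 + O)/4)
K(D) = D (K(D) = 1*D = D)
C(-44) - K(-27) = (1 - √(-8 - 44)/4) - 1*(-27) = (1 - I*√13/2) + 27 = 28 - I*√13/2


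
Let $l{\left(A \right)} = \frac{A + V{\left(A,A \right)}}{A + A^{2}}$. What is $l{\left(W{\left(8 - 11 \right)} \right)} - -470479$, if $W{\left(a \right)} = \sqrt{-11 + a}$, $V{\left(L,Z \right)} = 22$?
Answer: $\frac{- 470480 i + \frac{3293342 \sqrt{14}}{7}}{\sqrt{14} - i} \approx 4.7048 \cdot 10^{5} - 0.64136 i$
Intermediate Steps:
$l{\left(A \right)} = \frac{22 + A}{A + A^{2}}$ ($l{\left(A \right)} = \frac{A + 22}{A + A^{2}} = \frac{22 + A}{A + A^{2}}$)
$l{\left(W{\left(8 - 11 \right)} \right)} - -470479 = \frac{22 + \sqrt{-11 + \left(8 - 11\right)}}{\sqrt{-11 + \left(8 - 11\right)} \left(1 + \sqrt{-11 + \left(8 - 11\right)}\right)} - -470479 = \frac{22 + \sqrt{-11 + \left(8 - 11\right)}}{\sqrt{-11 + \left(8 - 11\right)} \left(1 + \sqrt{-11 + \left(8 - 11\right)}\right)} + 470479 = \frac{22 + \sqrt{-11 - 3}}{\sqrt{-11 - 3} \left(1 + \sqrt{-11 - 3}\right)} + 470479 = \frac{22 + \sqrt{-14}}{\sqrt{-14} \left(1 + \sqrt{-14}\right)} + 470479 = \frac{22 + i \sqrt{14}}{i \sqrt{14} \left(1 + i \sqrt{14}\right)} + 470479 = \frac{- \frac{i \sqrt{14}}{14} \left(22 + i \sqrt{14}\right)}{1 + i \sqrt{14}} + 470479 = - \frac{i \sqrt{14} \left(22 + i \sqrt{14}\right)}{14 \left(1 + i \sqrt{14}\right)} + 470479 = 470479 - \frac{i \sqrt{14} \left(22 + i \sqrt{14}\right)}{14 \left(1 + i \sqrt{14}\right)}$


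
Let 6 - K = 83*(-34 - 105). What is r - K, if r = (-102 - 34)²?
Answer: 6953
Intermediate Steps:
r = 18496 (r = (-136)² = 18496)
K = 11543 (K = 6 - 83*(-34 - 105) = 6 - 83*(-139) = 6 - 1*(-11537) = 6 + 11537 = 11543)
r - K = 18496 - 1*11543 = 18496 - 11543 = 6953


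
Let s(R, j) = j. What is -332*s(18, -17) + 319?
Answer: 5963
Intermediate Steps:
-332*s(18, -17) + 319 = -332*(-17) + 319 = 5644 + 319 = 5963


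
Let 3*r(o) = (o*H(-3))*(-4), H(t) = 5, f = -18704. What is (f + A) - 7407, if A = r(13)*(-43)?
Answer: -67153/3 ≈ -22384.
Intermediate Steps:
r(o) = -20*o/3 (r(o) = ((o*5)*(-4))/3 = ((5*o)*(-4))/3 = (-20*o)/3 = -20*o/3)
A = 11180/3 (A = -20/3*13*(-43) = -260/3*(-43) = 11180/3 ≈ 3726.7)
(f + A) - 7407 = (-18704 + 11180/3) - 7407 = -44932/3 - 7407 = -67153/3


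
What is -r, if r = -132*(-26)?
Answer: -3432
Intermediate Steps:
r = 3432
-r = -1*3432 = -3432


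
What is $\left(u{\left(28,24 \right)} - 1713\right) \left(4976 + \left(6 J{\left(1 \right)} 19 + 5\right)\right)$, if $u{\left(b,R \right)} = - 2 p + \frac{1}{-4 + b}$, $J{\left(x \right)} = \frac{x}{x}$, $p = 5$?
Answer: $- \frac{210683345}{24} \approx -8.7785 \cdot 10^{6}$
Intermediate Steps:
$J{\left(x \right)} = 1$
$u{\left(b,R \right)} = -10 + \frac{1}{-4 + b}$ ($u{\left(b,R \right)} = \left(-2\right) 5 + \frac{1}{-4 + b} = -10 + \frac{1}{-4 + b}$)
$\left(u{\left(28,24 \right)} - 1713\right) \left(4976 + \left(6 J{\left(1 \right)} 19 + 5\right)\right) = \left(\frac{41 - 280}{-4 + 28} - 1713\right) \left(4976 + \left(6 \cdot 1 \cdot 19 + 5\right)\right) = \left(\frac{41 - 280}{24} - 1713\right) \left(4976 + \left(6 \cdot 19 + 5\right)\right) = \left(\frac{1}{24} \left(-239\right) - 1713\right) \left(4976 + \left(114 + 5\right)\right) = \left(- \frac{239}{24} - 1713\right) \left(4976 + 119\right) = \left(- \frac{41351}{24}\right) 5095 = - \frac{210683345}{24}$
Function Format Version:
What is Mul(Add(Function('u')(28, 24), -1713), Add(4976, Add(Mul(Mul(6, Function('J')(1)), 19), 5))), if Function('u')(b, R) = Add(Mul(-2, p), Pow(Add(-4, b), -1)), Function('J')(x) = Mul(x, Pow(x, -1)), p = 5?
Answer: Rational(-210683345, 24) ≈ -8.7785e+6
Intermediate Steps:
Function('J')(x) = 1
Function('u')(b, R) = Add(-10, Pow(Add(-4, b), -1)) (Function('u')(b, R) = Add(Mul(-2, 5), Pow(Add(-4, b), -1)) = Add(-10, Pow(Add(-4, b), -1)))
Mul(Add(Function('u')(28, 24), -1713), Add(4976, Add(Mul(Mul(6, Function('J')(1)), 19), 5))) = Mul(Add(Mul(Pow(Add(-4, 28), -1), Add(41, Mul(-10, 28))), -1713), Add(4976, Add(Mul(Mul(6, 1), 19), 5))) = Mul(Add(Mul(Pow(24, -1), Add(41, -280)), -1713), Add(4976, Add(Mul(6, 19), 5))) = Mul(Add(Mul(Rational(1, 24), -239), -1713), Add(4976, Add(114, 5))) = Mul(Add(Rational(-239, 24), -1713), Add(4976, 119)) = Mul(Rational(-41351, 24), 5095) = Rational(-210683345, 24)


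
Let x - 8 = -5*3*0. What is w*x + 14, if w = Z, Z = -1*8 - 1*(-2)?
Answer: -34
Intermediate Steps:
Z = -6 (Z = -8 + 2 = -6)
w = -6
x = 8 (x = 8 - 5*3*0 = 8 - 15*0 = 8 + 0 = 8)
w*x + 14 = -6*8 + 14 = -48 + 14 = -34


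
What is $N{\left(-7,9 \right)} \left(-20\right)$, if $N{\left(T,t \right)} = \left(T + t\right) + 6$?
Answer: $-160$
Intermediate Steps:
$N{\left(T,t \right)} = 6 + T + t$
$N{\left(-7,9 \right)} \left(-20\right) = \left(6 - 7 + 9\right) \left(-20\right) = 8 \left(-20\right) = -160$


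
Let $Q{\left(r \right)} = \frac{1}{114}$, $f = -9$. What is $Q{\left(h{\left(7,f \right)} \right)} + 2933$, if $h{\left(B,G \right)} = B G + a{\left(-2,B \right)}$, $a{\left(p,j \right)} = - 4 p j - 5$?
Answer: $\frac{334363}{114} \approx 2933.0$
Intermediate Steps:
$a{\left(p,j \right)} = -5 - 4 j p$ ($a{\left(p,j \right)} = - 4 j p - 5 = -5 - 4 j p$)
$h{\left(B,G \right)} = -5 + 8 B + B G$ ($h{\left(B,G \right)} = B G - \left(5 + 4 B \left(-2\right)\right) = B G + \left(-5 + 8 B\right) = -5 + 8 B + B G$)
$Q{\left(r \right)} = \frac{1}{114}$
$Q{\left(h{\left(7,f \right)} \right)} + 2933 = \frac{1}{114} + 2933 = \frac{334363}{114}$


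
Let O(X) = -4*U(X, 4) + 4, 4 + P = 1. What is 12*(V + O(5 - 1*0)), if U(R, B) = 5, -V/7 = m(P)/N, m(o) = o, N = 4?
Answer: -129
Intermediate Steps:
P = -3 (P = -4 + 1 = -3)
V = 21/4 (V = -(-21)/4 = -7*(-¾) = 21/4 ≈ 5.2500)
O(X) = -16 (O(X) = -4*5 + 4 = -20 + 4 = -16)
12*(V + O(5 - 1*0)) = 12*(21/4 - 16) = 12*(-43/4) = -129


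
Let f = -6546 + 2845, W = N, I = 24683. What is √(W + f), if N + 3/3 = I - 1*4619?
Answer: 9*√202 ≈ 127.91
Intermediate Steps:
N = 20063 (N = -1 + (24683 - 1*4619) = -1 + (24683 - 4619) = -1 + 20064 = 20063)
W = 20063
f = -3701
√(W + f) = √(20063 - 3701) = √16362 = 9*√202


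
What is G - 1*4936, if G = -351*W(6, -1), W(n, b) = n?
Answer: -7042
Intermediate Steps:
G = -2106 (G = -351*6 = -2106)
G - 1*4936 = -2106 - 1*4936 = -2106 - 4936 = -7042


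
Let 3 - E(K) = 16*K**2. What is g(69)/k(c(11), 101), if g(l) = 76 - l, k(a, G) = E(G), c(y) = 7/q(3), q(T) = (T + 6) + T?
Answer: -7/163213 ≈ -4.2889e-5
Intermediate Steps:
q(T) = 6 + 2*T (q(T) = (6 + T) + T = 6 + 2*T)
E(K) = 3 - 16*K**2
c(y) = 7/12 (c(y) = 7/(6 + 2*3) = 7/(6 + 6) = 7/12)
k(a, G) = 3 - 16*G**2
g(69)/k(c(11), 101) = (76 - 1*69)/(3 - 16*101**2) = (76 - 69)/(3 - 16*10201) = 7/(3 - 163216) = 7/(-163213) = 7*(-1/163213) = -7/163213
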